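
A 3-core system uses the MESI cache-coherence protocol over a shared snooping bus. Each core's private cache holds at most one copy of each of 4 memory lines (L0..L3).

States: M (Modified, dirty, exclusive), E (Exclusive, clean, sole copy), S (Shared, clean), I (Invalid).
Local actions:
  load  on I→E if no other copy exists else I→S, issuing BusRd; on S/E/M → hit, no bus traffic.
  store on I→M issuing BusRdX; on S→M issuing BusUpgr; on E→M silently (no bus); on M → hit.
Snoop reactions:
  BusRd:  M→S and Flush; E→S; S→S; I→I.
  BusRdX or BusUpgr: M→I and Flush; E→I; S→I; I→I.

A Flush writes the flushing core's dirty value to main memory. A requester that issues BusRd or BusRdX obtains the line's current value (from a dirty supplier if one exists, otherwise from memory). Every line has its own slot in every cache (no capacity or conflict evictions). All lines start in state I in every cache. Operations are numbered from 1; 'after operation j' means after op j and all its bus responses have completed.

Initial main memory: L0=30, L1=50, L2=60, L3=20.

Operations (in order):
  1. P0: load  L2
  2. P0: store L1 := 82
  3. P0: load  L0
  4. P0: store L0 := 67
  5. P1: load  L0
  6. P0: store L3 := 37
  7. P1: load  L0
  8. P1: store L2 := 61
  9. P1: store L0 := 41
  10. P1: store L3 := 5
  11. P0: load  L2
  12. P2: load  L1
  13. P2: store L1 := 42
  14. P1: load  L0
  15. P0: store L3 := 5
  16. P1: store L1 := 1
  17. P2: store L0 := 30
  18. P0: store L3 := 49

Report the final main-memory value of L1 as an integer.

memory[L1] = 42

step 1: P0: load  L2  ⟶  EII  (L2)  txn=BusRd  M[L2]=60
step 2: P0: store L1 := 82  ⟶  MII  (L1)  txn=BusRdX  M[L1]=50
step 3: P0: load  L0  ⟶  EII  (L0)  txn=BusRd  M[L0]=30
step 4: P0: store L0 := 67  ⟶  MII  (L0)  txn=∅  M[L0]=30
step 5: P1: load  L0  ⟶  SSI  (L0)  txn=BusRd+Flush  M[L0]=67
step 6: P0: store L3 := 37  ⟶  MII  (L3)  txn=BusRdX  M[L3]=20
step 7: P1: load  L0  ⟶  SSI  (L0)  txn=∅  M[L0]=67
step 8: P1: store L2 := 61  ⟶  IMI  (L2)  txn=BusRdX  M[L2]=60
step 9: P1: store L0 := 41  ⟶  IMI  (L0)  txn=BusUpgr  M[L0]=67
step 10: P1: store L3 := 5  ⟶  IMI  (L3)  txn=BusRdX+Flush  M[L3]=37
step 11: P0: load  L2  ⟶  SSI  (L2)  txn=BusRd+Flush  M[L2]=61
step 12: P2: load  L1  ⟶  SIS  (L1)  txn=BusRd+Flush  M[L1]=82
step 13: P2: store L1 := 42  ⟶  IIM  (L1)  txn=BusUpgr  M[L1]=82
step 14: P1: load  L0  ⟶  IMI  (L0)  txn=∅  M[L0]=67
step 15: P0: store L3 := 5  ⟶  MII  (L3)  txn=BusRdX+Flush  M[L3]=5
step 16: P1: store L1 := 1  ⟶  IMI  (L1)  txn=BusRdX+Flush  M[L1]=42
step 17: P2: store L0 := 30  ⟶  IIM  (L0)  txn=BusRdX+Flush  M[L0]=41
step 18: P0: store L3 := 49  ⟶  MII  (L3)  txn=∅  M[L3]=5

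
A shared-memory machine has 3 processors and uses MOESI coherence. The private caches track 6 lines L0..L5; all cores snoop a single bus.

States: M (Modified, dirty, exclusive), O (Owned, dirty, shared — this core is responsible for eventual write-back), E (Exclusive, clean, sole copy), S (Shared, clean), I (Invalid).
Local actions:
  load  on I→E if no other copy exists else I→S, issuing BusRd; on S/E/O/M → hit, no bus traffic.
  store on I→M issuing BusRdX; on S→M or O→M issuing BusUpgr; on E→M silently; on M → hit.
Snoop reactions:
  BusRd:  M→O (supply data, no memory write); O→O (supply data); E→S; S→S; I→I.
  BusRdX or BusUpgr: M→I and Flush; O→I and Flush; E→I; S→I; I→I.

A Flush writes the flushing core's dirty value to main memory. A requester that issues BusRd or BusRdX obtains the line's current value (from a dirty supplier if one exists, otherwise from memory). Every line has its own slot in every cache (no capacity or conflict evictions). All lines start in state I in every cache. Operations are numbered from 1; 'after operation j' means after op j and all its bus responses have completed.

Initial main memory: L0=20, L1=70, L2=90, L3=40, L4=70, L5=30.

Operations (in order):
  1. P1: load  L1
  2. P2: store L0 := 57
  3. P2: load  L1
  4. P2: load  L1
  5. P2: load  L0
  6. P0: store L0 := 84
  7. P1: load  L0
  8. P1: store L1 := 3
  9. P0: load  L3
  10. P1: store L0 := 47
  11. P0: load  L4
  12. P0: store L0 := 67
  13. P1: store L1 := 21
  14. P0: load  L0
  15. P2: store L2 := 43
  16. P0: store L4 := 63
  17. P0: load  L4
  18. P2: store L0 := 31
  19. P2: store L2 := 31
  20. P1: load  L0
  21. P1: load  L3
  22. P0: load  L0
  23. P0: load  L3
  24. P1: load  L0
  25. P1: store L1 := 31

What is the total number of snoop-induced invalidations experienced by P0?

invalidations = 2

  op1 P1: load  L1 → I/E/I on L1; bus BusRd; mem=70
  op2 P2: store L0 := 57 → I/I/M on L0; bus BusRdX; mem=20
  op3 P2: load  L1 → I/S/S on L1; bus BusRd; mem=70
  op4 P2: load  L1 → I/S/S on L1; bus (none); mem=70
  op5 P2: load  L0 → I/I/M on L0; bus (none); mem=20
  op6 P0: store L0 := 84 → M/I/I on L0; bus BusRdX Flush; mem=57
  op7 P1: load  L0 → O/S/I on L0; bus BusRd; mem=57
  op8 P1: store L1 := 3 → I/M/I on L1; bus BusUpgr; mem=70
  op9 P0: load  L3 → E/I/I on L3; bus BusRd; mem=40
  op10 P1: store L0 := 47 → I/M/I on L0; bus BusUpgr Flush; mem=84
  op11 P0: load  L4 → E/I/I on L4; bus BusRd; mem=70
  op12 P0: store L0 := 67 → M/I/I on L0; bus BusRdX Flush; mem=47
  op13 P1: store L1 := 21 → I/M/I on L1; bus (none); mem=70
  op14 P0: load  L0 → M/I/I on L0; bus (none); mem=47
  op15 P2: store L2 := 43 → I/I/M on L2; bus BusRdX; mem=90
  op16 P0: store L4 := 63 → M/I/I on L4; bus (none); mem=70
  op17 P0: load  L4 → M/I/I on L4; bus (none); mem=70
  op18 P2: store L0 := 31 → I/I/M on L0; bus BusRdX Flush; mem=67
  op19 P2: store L2 := 31 → I/I/M on L2; bus (none); mem=90
  op20 P1: load  L0 → I/S/O on L0; bus BusRd; mem=67
  op21 P1: load  L3 → S/S/I on L3; bus BusRd; mem=40
  op22 P0: load  L0 → S/S/O on L0; bus BusRd; mem=67
  op23 P0: load  L3 → S/S/I on L3; bus (none); mem=40
  op24 P1: load  L0 → S/S/O on L0; bus (none); mem=67
  op25 P1: store L1 := 31 → I/M/I on L1; bus (none); mem=70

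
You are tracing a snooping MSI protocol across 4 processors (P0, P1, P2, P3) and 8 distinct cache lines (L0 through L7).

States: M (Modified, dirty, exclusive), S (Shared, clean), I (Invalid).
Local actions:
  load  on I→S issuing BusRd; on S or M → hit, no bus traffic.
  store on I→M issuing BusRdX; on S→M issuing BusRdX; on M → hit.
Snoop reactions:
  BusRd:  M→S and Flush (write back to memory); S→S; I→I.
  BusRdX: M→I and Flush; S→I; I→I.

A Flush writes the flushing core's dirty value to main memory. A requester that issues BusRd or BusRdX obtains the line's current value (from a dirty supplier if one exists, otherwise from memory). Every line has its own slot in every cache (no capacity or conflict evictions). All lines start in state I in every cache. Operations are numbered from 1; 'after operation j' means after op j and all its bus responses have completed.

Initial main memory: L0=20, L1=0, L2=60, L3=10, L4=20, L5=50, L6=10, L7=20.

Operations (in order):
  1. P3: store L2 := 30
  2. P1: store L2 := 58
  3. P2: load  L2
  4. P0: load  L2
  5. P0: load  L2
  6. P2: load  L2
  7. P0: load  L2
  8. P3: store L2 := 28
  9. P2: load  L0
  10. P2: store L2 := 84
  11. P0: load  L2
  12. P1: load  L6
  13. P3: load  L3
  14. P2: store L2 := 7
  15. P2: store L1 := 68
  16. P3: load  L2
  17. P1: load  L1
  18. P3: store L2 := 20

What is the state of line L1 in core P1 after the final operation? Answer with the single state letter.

state = S

step 1: P3: store L2 := 30  ⟶  IIIM  (L2)  txn=BusRdX  M[L2]=60
step 2: P1: store L2 := 58  ⟶  IMII  (L2)  txn=BusRdX+Flush  M[L2]=30
step 3: P2: load  L2  ⟶  ISSI  (L2)  txn=BusRd+Flush  M[L2]=58
step 4: P0: load  L2  ⟶  SSSI  (L2)  txn=BusRd  M[L2]=58
step 5: P0: load  L2  ⟶  SSSI  (L2)  txn=∅  M[L2]=58
step 6: P2: load  L2  ⟶  SSSI  (L2)  txn=∅  M[L2]=58
step 7: P0: load  L2  ⟶  SSSI  (L2)  txn=∅  M[L2]=58
step 8: P3: store L2 := 28  ⟶  IIIM  (L2)  txn=BusRdX  M[L2]=58
step 9: P2: load  L0  ⟶  IISI  (L0)  txn=BusRd  M[L0]=20
step 10: P2: store L2 := 84  ⟶  IIMI  (L2)  txn=BusRdX+Flush  M[L2]=28
step 11: P0: load  L2  ⟶  SISI  (L2)  txn=BusRd+Flush  M[L2]=84
step 12: P1: load  L6  ⟶  ISII  (L6)  txn=BusRd  M[L6]=10
step 13: P3: load  L3  ⟶  IIIS  (L3)  txn=BusRd  M[L3]=10
step 14: P2: store L2 := 7  ⟶  IIMI  (L2)  txn=BusRdX  M[L2]=84
step 15: P2: store L1 := 68  ⟶  IIMI  (L1)  txn=BusRdX  M[L1]=0
step 16: P3: load  L2  ⟶  IISS  (L2)  txn=BusRd+Flush  M[L2]=7
step 17: P1: load  L1  ⟶  ISSI  (L1)  txn=BusRd+Flush  M[L1]=68
step 18: P3: store L2 := 20  ⟶  IIIM  (L2)  txn=BusRdX  M[L2]=7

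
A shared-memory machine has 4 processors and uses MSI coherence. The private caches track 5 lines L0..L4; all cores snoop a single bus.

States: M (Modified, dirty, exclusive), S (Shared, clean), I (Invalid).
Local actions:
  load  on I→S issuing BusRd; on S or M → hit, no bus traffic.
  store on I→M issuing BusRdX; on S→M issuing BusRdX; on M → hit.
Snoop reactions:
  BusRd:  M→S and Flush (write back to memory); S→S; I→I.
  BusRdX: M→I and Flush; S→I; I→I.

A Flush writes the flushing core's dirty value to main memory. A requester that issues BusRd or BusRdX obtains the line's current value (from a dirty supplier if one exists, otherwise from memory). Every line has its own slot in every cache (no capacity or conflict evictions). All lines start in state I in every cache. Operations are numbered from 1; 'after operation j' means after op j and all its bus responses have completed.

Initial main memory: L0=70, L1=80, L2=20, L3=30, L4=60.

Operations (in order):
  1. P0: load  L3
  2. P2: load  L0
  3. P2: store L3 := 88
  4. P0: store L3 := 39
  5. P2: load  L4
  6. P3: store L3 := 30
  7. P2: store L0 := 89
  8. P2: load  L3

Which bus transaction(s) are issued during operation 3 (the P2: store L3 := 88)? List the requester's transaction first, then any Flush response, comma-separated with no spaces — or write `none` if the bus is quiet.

bus = BusRdX

  op1 P0: load  L3 → S/I/I/I on L3; bus BusRd; mem=30
  op2 P2: load  L0 → I/I/S/I on L0; bus BusRd; mem=70
  op3 P2: store L3 := 88 → I/I/M/I on L3; bus BusRdX; mem=30
  op4 P0: store L3 := 39 → M/I/I/I on L3; bus BusRdX Flush; mem=88
  op5 P2: load  L4 → I/I/S/I on L4; bus BusRd; mem=60
  op6 P3: store L3 := 30 → I/I/I/M on L3; bus BusRdX Flush; mem=39
  op7 P2: store L0 := 89 → I/I/M/I on L0; bus BusRdX; mem=70
  op8 P2: load  L3 → I/I/S/S on L3; bus BusRd Flush; mem=30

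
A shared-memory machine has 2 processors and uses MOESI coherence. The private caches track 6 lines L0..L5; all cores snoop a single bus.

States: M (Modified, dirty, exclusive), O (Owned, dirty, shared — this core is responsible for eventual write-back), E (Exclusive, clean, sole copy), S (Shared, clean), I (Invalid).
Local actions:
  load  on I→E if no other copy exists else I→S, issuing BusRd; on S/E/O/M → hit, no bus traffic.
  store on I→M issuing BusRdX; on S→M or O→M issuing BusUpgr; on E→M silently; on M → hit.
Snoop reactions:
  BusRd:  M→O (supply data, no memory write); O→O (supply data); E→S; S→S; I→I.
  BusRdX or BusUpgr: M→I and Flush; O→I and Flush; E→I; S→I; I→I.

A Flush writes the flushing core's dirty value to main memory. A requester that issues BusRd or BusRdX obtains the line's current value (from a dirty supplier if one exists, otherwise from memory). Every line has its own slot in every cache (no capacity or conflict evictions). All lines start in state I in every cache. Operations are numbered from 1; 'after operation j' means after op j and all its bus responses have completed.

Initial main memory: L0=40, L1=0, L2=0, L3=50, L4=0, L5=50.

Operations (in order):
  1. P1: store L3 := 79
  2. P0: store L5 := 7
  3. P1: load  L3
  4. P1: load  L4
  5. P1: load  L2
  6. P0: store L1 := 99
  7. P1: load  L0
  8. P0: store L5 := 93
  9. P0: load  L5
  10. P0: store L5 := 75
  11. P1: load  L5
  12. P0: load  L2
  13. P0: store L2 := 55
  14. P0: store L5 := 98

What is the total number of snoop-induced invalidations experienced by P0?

invalidations = 0

step 1: P1: store L3 := 79  ⟶  IM  (L3)  txn=BusRdX  M[L3]=50
step 2: P0: store L5 := 7  ⟶  MI  (L5)  txn=BusRdX  M[L5]=50
step 3: P1: load  L3  ⟶  IM  (L3)  txn=∅  M[L3]=50
step 4: P1: load  L4  ⟶  IE  (L4)  txn=BusRd  M[L4]=0
step 5: P1: load  L2  ⟶  IE  (L2)  txn=BusRd  M[L2]=0
step 6: P0: store L1 := 99  ⟶  MI  (L1)  txn=BusRdX  M[L1]=0
step 7: P1: load  L0  ⟶  IE  (L0)  txn=BusRd  M[L0]=40
step 8: P0: store L5 := 93  ⟶  MI  (L5)  txn=∅  M[L5]=50
step 9: P0: load  L5  ⟶  MI  (L5)  txn=∅  M[L5]=50
step 10: P0: store L5 := 75  ⟶  MI  (L5)  txn=∅  M[L5]=50
step 11: P1: load  L5  ⟶  OS  (L5)  txn=BusRd  M[L5]=50
step 12: P0: load  L2  ⟶  SS  (L2)  txn=BusRd  M[L2]=0
step 13: P0: store L2 := 55  ⟶  MI  (L2)  txn=BusUpgr  M[L2]=0
step 14: P0: store L5 := 98  ⟶  MI  (L5)  txn=BusUpgr  M[L5]=50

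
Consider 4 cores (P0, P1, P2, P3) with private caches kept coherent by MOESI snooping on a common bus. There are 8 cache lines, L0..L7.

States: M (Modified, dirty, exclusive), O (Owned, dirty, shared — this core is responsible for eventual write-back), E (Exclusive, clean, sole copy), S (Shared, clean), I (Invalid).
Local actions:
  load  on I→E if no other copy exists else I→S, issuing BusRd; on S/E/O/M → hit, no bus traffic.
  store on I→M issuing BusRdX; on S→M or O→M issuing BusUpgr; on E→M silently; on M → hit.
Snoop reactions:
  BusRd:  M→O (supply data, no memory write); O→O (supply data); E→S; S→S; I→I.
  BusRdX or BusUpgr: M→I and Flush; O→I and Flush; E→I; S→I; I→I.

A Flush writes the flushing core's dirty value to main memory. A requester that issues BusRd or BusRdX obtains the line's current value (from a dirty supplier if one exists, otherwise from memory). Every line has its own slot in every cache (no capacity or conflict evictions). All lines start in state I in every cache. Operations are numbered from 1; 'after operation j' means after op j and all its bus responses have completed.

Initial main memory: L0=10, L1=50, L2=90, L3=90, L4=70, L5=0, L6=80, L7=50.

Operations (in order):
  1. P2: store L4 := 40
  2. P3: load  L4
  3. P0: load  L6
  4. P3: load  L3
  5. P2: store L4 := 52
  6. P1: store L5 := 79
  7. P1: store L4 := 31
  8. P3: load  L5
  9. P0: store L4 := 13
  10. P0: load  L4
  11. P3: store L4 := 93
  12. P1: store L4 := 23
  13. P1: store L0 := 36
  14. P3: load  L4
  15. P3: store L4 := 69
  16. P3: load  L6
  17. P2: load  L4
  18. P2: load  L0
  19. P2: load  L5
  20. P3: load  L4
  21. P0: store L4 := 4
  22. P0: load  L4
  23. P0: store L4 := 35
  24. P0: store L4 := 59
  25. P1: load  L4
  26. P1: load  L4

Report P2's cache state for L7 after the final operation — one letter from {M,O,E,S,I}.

state = I

  op1 P2: store L4 := 40 → I/I/M/I on L4; bus BusRdX; mem=70
  op2 P3: load  L4 → I/I/O/S on L4; bus BusRd; mem=70
  op3 P0: load  L6 → E/I/I/I on L6; bus BusRd; mem=80
  op4 P3: load  L3 → I/I/I/E on L3; bus BusRd; mem=90
  op5 P2: store L4 := 52 → I/I/M/I on L4; bus BusUpgr; mem=70
  op6 P1: store L5 := 79 → I/M/I/I on L5; bus BusRdX; mem=0
  op7 P1: store L4 := 31 → I/M/I/I on L4; bus BusRdX Flush; mem=52
  op8 P3: load  L5 → I/O/I/S on L5; bus BusRd; mem=0
  op9 P0: store L4 := 13 → M/I/I/I on L4; bus BusRdX Flush; mem=31
  op10 P0: load  L4 → M/I/I/I on L4; bus (none); mem=31
  op11 P3: store L4 := 93 → I/I/I/M on L4; bus BusRdX Flush; mem=13
  op12 P1: store L4 := 23 → I/M/I/I on L4; bus BusRdX Flush; mem=93
  op13 P1: store L0 := 36 → I/M/I/I on L0; bus BusRdX; mem=10
  op14 P3: load  L4 → I/O/I/S on L4; bus BusRd; mem=93
  op15 P3: store L4 := 69 → I/I/I/M on L4; bus BusUpgr Flush; mem=23
  op16 P3: load  L6 → S/I/I/S on L6; bus BusRd; mem=80
  op17 P2: load  L4 → I/I/S/O on L4; bus BusRd; mem=23
  op18 P2: load  L0 → I/O/S/I on L0; bus BusRd; mem=10
  op19 P2: load  L5 → I/O/S/S on L5; bus BusRd; mem=0
  op20 P3: load  L4 → I/I/S/O on L4; bus (none); mem=23
  op21 P0: store L4 := 4 → M/I/I/I on L4; bus BusRdX Flush; mem=69
  op22 P0: load  L4 → M/I/I/I on L4; bus (none); mem=69
  op23 P0: store L4 := 35 → M/I/I/I on L4; bus (none); mem=69
  op24 P0: store L4 := 59 → M/I/I/I on L4; bus (none); mem=69
  op25 P1: load  L4 → O/S/I/I on L4; bus BusRd; mem=69
  op26 P1: load  L4 → O/S/I/I on L4; bus (none); mem=69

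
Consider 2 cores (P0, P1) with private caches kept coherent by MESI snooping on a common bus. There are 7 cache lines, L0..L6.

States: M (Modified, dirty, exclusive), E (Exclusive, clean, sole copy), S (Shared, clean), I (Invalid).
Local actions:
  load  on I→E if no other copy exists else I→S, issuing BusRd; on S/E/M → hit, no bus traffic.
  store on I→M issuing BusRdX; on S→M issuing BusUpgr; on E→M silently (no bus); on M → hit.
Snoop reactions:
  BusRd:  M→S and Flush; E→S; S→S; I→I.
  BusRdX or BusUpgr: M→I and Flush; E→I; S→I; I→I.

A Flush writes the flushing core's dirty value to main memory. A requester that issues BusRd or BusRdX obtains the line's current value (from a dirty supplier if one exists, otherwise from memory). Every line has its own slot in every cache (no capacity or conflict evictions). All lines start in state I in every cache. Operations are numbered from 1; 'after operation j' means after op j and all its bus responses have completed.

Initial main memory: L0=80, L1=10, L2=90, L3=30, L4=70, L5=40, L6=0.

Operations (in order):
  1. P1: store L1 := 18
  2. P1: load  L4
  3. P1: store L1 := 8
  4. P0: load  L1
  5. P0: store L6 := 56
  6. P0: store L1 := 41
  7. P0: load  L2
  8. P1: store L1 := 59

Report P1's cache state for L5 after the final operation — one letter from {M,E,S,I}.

  op1 P1: store L1 := 18 → I/M on L1; bus BusRdX; mem=10
  op2 P1: load  L4 → I/E on L4; bus BusRd; mem=70
  op3 P1: store L1 := 8 → I/M on L1; bus (none); mem=10
  op4 P0: load  L1 → S/S on L1; bus BusRd Flush; mem=8
  op5 P0: store L6 := 56 → M/I on L6; bus BusRdX; mem=0
  op6 P0: store L1 := 41 → M/I on L1; bus BusUpgr; mem=8
  op7 P0: load  L2 → E/I on L2; bus BusRd; mem=90
  op8 P1: store L1 := 59 → I/M on L1; bus BusRdX Flush; mem=41

state = I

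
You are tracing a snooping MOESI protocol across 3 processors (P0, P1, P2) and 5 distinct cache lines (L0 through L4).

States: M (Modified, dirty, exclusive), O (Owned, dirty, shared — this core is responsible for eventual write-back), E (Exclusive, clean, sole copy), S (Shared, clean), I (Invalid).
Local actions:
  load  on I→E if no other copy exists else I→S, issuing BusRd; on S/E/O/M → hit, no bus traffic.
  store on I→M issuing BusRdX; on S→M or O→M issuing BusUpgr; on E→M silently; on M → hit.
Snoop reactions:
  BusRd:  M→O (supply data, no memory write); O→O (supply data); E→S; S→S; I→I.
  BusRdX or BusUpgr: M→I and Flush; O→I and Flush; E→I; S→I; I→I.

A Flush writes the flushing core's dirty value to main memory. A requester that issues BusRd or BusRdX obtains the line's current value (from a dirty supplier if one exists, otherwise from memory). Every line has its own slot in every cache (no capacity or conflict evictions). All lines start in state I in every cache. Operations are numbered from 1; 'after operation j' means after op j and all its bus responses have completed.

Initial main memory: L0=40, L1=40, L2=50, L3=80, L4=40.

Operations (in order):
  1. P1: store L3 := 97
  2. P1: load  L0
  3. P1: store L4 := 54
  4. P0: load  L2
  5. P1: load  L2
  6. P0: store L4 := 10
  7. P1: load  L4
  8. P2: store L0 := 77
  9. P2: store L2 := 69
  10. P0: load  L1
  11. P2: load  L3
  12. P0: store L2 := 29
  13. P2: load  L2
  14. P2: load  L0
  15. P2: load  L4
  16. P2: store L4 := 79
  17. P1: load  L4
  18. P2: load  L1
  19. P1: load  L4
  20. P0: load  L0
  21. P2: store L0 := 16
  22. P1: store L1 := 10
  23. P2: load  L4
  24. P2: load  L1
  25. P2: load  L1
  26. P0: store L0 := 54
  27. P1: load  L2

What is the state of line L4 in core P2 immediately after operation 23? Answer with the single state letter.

1. P1: store L3 := 97  bus=[BusRdX]  L3: P0=I P1=M P2=I  mem[L3]=80
2. P1: load  L0  bus=[BusRd]  L0: P0=I P1=E P2=I  mem[L0]=40
3. P1: store L4 := 54  bus=[BusRdX]  L4: P0=I P1=M P2=I  mem[L4]=40
4. P0: load  L2  bus=[BusRd]  L2: P0=E P1=I P2=I  mem[L2]=50
5. P1: load  L2  bus=[BusRd]  L2: P0=S P1=S P2=I  mem[L2]=50
6. P0: store L4 := 10  bus=[BusRdX,Flush]  L4: P0=M P1=I P2=I  mem[L4]=54
7. P1: load  L4  bus=[BusRd]  L4: P0=O P1=S P2=I  mem[L4]=54
8. P2: store L0 := 77  bus=[BusRdX]  L0: P0=I P1=I P2=M  mem[L0]=40
9. P2: store L2 := 69  bus=[BusRdX]  L2: P0=I P1=I P2=M  mem[L2]=50
10. P0: load  L1  bus=[BusRd]  L1: P0=E P1=I P2=I  mem[L1]=40
11. P2: load  L3  bus=[BusRd]  L3: P0=I P1=O P2=S  mem[L3]=80
12. P0: store L2 := 29  bus=[BusRdX,Flush]  L2: P0=M P1=I P2=I  mem[L2]=69
13. P2: load  L2  bus=[BusRd]  L2: P0=O P1=I P2=S  mem[L2]=69
14. P2: load  L0  bus=[-]  L0: P0=I P1=I P2=M  mem[L0]=40
15. P2: load  L4  bus=[BusRd]  L4: P0=O P1=S P2=S  mem[L4]=54
16. P2: store L4 := 79  bus=[BusUpgr,Flush]  L4: P0=I P1=I P2=M  mem[L4]=10
17. P1: load  L4  bus=[BusRd]  L4: P0=I P1=S P2=O  mem[L4]=10
18. P2: load  L1  bus=[BusRd]  L1: P0=S P1=I P2=S  mem[L1]=40
19. P1: load  L4  bus=[-]  L4: P0=I P1=S P2=O  mem[L4]=10
20. P0: load  L0  bus=[BusRd]  L0: P0=S P1=I P2=O  mem[L0]=40
21. P2: store L0 := 16  bus=[BusUpgr]  L0: P0=I P1=I P2=M  mem[L0]=40
22. P1: store L1 := 10  bus=[BusRdX]  L1: P0=I P1=M P2=I  mem[L1]=40
23. P2: load  L4  bus=[-]  L4: P0=I P1=S P2=O  mem[L4]=10
24. P2: load  L1  bus=[BusRd]  L1: P0=I P1=O P2=S  mem[L1]=40
25. P2: load  L1  bus=[-]  L1: P0=I P1=O P2=S  mem[L1]=40
26. P0: store L0 := 54  bus=[BusRdX,Flush]  L0: P0=M P1=I P2=I  mem[L0]=16
27. P1: load  L2  bus=[BusRd]  L2: P0=O P1=S P2=S  mem[L2]=69

state = O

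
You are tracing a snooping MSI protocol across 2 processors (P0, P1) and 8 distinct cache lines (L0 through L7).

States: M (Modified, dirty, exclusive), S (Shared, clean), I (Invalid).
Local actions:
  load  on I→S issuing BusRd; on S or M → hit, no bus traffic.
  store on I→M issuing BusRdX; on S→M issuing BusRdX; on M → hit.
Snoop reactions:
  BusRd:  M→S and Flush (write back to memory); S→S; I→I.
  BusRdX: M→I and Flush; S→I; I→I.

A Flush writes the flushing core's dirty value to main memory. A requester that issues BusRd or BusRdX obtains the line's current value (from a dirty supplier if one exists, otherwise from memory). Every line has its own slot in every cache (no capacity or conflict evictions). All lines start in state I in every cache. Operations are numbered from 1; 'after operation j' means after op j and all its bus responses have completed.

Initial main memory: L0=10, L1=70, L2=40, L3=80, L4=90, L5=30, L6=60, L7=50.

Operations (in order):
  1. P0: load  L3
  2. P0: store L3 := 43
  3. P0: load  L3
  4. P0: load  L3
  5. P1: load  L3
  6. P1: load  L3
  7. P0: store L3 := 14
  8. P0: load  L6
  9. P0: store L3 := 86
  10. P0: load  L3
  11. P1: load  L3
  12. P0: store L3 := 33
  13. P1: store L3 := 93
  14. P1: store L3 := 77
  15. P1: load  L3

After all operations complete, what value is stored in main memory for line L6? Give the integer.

1. P0: load  L3  bus=[BusRd]  L3: P0=S P1=I  mem[L3]=80
2. P0: store L3 := 43  bus=[BusRdX]  L3: P0=M P1=I  mem[L3]=80
3. P0: load  L3  bus=[-]  L3: P0=M P1=I  mem[L3]=80
4. P0: load  L3  bus=[-]  L3: P0=M P1=I  mem[L3]=80
5. P1: load  L3  bus=[BusRd,Flush]  L3: P0=S P1=S  mem[L3]=43
6. P1: load  L3  bus=[-]  L3: P0=S P1=S  mem[L3]=43
7. P0: store L3 := 14  bus=[BusRdX]  L3: P0=M P1=I  mem[L3]=43
8. P0: load  L6  bus=[BusRd]  L6: P0=S P1=I  mem[L6]=60
9. P0: store L3 := 86  bus=[-]  L3: P0=M P1=I  mem[L3]=43
10. P0: load  L3  bus=[-]  L3: P0=M P1=I  mem[L3]=43
11. P1: load  L3  bus=[BusRd,Flush]  L3: P0=S P1=S  mem[L3]=86
12. P0: store L3 := 33  bus=[BusRdX]  L3: P0=M P1=I  mem[L3]=86
13. P1: store L3 := 93  bus=[BusRdX,Flush]  L3: P0=I P1=M  mem[L3]=33
14. P1: store L3 := 77  bus=[-]  L3: P0=I P1=M  mem[L3]=33
15. P1: load  L3  bus=[-]  L3: P0=I P1=M  mem[L3]=33

memory[L6] = 60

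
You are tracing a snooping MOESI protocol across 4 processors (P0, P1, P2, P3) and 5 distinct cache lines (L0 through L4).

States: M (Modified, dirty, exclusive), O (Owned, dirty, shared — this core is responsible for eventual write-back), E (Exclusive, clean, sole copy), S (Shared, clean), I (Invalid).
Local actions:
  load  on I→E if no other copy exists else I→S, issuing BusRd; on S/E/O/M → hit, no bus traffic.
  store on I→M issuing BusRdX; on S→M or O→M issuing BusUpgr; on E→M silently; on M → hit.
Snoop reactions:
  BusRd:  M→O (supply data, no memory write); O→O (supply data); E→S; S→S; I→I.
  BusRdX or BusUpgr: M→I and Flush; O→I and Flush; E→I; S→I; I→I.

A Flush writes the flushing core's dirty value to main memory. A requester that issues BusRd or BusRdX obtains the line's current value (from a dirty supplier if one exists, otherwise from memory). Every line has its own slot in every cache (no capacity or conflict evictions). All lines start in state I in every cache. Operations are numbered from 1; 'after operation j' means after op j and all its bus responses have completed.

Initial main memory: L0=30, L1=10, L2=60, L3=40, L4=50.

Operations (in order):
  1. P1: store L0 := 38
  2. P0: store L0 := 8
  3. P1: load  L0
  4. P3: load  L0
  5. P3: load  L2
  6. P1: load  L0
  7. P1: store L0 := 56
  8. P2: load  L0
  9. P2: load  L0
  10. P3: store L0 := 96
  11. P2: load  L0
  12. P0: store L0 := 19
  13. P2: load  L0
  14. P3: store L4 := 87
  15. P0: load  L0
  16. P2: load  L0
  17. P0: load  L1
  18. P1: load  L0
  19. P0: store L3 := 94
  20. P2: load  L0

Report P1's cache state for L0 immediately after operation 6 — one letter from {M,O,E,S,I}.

step 1: P1: store L0 := 38  ⟶  IMII  (L0)  txn=BusRdX  M[L0]=30
step 2: P0: store L0 := 8  ⟶  MIII  (L0)  txn=BusRdX+Flush  M[L0]=38
step 3: P1: load  L0  ⟶  OSII  (L0)  txn=BusRd  M[L0]=38
step 4: P3: load  L0  ⟶  OSIS  (L0)  txn=BusRd  M[L0]=38
step 5: P3: load  L2  ⟶  IIIE  (L2)  txn=BusRd  M[L2]=60
step 6: P1: load  L0  ⟶  OSIS  (L0)  txn=∅  M[L0]=38
step 7: P1: store L0 := 56  ⟶  IMII  (L0)  txn=BusUpgr+Flush  M[L0]=8
step 8: P2: load  L0  ⟶  IOSI  (L0)  txn=BusRd  M[L0]=8
step 9: P2: load  L0  ⟶  IOSI  (L0)  txn=∅  M[L0]=8
step 10: P3: store L0 := 96  ⟶  IIIM  (L0)  txn=BusRdX+Flush  M[L0]=56
step 11: P2: load  L0  ⟶  IISO  (L0)  txn=BusRd  M[L0]=56
step 12: P0: store L0 := 19  ⟶  MIII  (L0)  txn=BusRdX+Flush  M[L0]=96
step 13: P2: load  L0  ⟶  OISI  (L0)  txn=BusRd  M[L0]=96
step 14: P3: store L4 := 87  ⟶  IIIM  (L4)  txn=BusRdX  M[L4]=50
step 15: P0: load  L0  ⟶  OISI  (L0)  txn=∅  M[L0]=96
step 16: P2: load  L0  ⟶  OISI  (L0)  txn=∅  M[L0]=96
step 17: P0: load  L1  ⟶  EIII  (L1)  txn=BusRd  M[L1]=10
step 18: P1: load  L0  ⟶  OSSI  (L0)  txn=BusRd  M[L0]=96
step 19: P0: store L3 := 94  ⟶  MIII  (L3)  txn=BusRdX  M[L3]=40
step 20: P2: load  L0  ⟶  OSSI  (L0)  txn=∅  M[L0]=96

state = S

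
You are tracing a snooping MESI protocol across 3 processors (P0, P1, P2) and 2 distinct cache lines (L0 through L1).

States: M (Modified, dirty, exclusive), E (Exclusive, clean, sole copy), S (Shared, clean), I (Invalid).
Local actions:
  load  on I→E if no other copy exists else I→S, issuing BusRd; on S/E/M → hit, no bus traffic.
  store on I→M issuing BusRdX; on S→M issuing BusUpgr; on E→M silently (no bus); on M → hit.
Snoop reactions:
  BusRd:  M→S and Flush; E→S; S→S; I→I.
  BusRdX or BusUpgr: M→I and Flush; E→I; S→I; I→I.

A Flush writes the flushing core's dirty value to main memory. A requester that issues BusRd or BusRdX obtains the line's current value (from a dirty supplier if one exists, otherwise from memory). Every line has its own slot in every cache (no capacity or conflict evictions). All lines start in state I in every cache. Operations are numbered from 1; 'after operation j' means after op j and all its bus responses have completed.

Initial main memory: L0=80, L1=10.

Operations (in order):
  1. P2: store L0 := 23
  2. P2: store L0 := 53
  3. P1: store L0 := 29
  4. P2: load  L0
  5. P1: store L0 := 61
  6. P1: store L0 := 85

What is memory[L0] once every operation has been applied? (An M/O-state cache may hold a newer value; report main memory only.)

memory[L0] = 29

  op1 P2: store L0 := 23 → I/I/M on L0; bus BusRdX; mem=80
  op2 P2: store L0 := 53 → I/I/M on L0; bus (none); mem=80
  op3 P1: store L0 := 29 → I/M/I on L0; bus BusRdX Flush; mem=53
  op4 P2: load  L0 → I/S/S on L0; bus BusRd Flush; mem=29
  op5 P1: store L0 := 61 → I/M/I on L0; bus BusUpgr; mem=29
  op6 P1: store L0 := 85 → I/M/I on L0; bus (none); mem=29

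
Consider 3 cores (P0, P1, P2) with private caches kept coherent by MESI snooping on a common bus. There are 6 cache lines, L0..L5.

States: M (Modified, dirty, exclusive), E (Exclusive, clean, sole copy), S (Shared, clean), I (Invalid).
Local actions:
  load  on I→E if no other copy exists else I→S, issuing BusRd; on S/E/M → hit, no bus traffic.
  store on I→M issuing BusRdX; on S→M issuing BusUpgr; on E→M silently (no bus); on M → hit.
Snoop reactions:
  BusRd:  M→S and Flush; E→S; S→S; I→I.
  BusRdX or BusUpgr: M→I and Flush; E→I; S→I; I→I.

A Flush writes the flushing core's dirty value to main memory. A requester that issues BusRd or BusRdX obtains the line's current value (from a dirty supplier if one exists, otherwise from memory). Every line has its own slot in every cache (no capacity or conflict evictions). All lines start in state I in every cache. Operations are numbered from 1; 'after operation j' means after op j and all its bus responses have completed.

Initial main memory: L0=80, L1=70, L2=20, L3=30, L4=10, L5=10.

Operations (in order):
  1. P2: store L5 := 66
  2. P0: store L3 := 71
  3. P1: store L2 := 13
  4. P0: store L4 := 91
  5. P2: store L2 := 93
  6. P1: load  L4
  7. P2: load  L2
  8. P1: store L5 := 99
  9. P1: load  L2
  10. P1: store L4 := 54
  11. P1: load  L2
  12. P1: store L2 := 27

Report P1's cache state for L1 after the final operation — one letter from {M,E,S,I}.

1. P2: store L5 := 66  bus=[BusRdX]  L5: P0=I P1=I P2=M  mem[L5]=10
2. P0: store L3 := 71  bus=[BusRdX]  L3: P0=M P1=I P2=I  mem[L3]=30
3. P1: store L2 := 13  bus=[BusRdX]  L2: P0=I P1=M P2=I  mem[L2]=20
4. P0: store L4 := 91  bus=[BusRdX]  L4: P0=M P1=I P2=I  mem[L4]=10
5. P2: store L2 := 93  bus=[BusRdX,Flush]  L2: P0=I P1=I P2=M  mem[L2]=13
6. P1: load  L4  bus=[BusRd,Flush]  L4: P0=S P1=S P2=I  mem[L4]=91
7. P2: load  L2  bus=[-]  L2: P0=I P1=I P2=M  mem[L2]=13
8. P1: store L5 := 99  bus=[BusRdX,Flush]  L5: P0=I P1=M P2=I  mem[L5]=66
9. P1: load  L2  bus=[BusRd,Flush]  L2: P0=I P1=S P2=S  mem[L2]=93
10. P1: store L4 := 54  bus=[BusUpgr]  L4: P0=I P1=M P2=I  mem[L4]=91
11. P1: load  L2  bus=[-]  L2: P0=I P1=S P2=S  mem[L2]=93
12. P1: store L2 := 27  bus=[BusUpgr]  L2: P0=I P1=M P2=I  mem[L2]=93

state = I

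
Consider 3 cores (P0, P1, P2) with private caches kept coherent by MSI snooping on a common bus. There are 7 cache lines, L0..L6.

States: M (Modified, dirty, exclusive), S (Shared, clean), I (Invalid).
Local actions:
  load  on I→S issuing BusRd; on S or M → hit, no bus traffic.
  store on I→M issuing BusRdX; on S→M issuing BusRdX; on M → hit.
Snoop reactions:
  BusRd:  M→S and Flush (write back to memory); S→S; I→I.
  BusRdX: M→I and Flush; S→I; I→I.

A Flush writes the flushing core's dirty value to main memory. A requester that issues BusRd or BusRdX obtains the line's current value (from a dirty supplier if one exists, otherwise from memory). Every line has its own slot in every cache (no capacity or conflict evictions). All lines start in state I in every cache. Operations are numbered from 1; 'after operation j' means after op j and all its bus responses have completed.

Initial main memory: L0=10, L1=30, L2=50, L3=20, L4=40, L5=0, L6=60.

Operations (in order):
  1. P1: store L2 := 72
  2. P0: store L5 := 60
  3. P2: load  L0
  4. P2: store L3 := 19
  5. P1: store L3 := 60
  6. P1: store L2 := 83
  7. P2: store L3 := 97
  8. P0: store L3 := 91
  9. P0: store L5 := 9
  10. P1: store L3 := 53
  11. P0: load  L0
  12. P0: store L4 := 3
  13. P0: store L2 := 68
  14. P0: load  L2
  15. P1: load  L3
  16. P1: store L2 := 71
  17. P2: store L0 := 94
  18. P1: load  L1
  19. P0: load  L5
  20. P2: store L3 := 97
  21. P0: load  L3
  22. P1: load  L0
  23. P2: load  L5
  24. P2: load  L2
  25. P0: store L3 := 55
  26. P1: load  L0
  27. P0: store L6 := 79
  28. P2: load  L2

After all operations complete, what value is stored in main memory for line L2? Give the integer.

[1] P1: store L2 := 72 | P0:I, P1:M(72), P2:I | bus: BusRdX
[2] P0: store L5 := 60 | P0:M(60), P1:I, P2:I | bus: BusRdX
[3] P2: load  L0 | P0:I, P1:I, P2:S(10) | bus: BusRd
[4] P2: store L3 := 19 | P0:I, P1:I, P2:M(19) | bus: BusRdX
[5] P1: store L3 := 60 | P0:I, P1:M(60), P2:I | bus: BusRdX,Flush
[6] P1: store L2 := 83 | P0:I, P1:M(83), P2:I | bus: none
[7] P2: store L3 := 97 | P0:I, P1:I, P2:M(97) | bus: BusRdX,Flush
[8] P0: store L3 := 91 | P0:M(91), P1:I, P2:I | bus: BusRdX,Flush
[9] P0: store L5 := 9 | P0:M(9), P1:I, P2:I | bus: none
[10] P1: store L3 := 53 | P0:I, P1:M(53), P2:I | bus: BusRdX,Flush
[11] P0: load  L0 | P0:S(10), P1:I, P2:S(10) | bus: BusRd
[12] P0: store L4 := 3 | P0:M(3), P1:I, P2:I | bus: BusRdX
[13] P0: store L2 := 68 | P0:M(68), P1:I, P2:I | bus: BusRdX,Flush
[14] P0: load  L2 | P0:M(68), P1:I, P2:I | bus: none
[15] P1: load  L3 | P0:I, P1:M(53), P2:I | bus: none
[16] P1: store L2 := 71 | P0:I, P1:M(71), P2:I | bus: BusRdX,Flush
[17] P2: store L0 := 94 | P0:I, P1:I, P2:M(94) | bus: BusRdX
[18] P1: load  L1 | P0:I, P1:S(30), P2:I | bus: BusRd
[19] P0: load  L5 | P0:M(9), P1:I, P2:I | bus: none
[20] P2: store L3 := 97 | P0:I, P1:I, P2:M(97) | bus: BusRdX,Flush
[21] P0: load  L3 | P0:S(97), P1:I, P2:S(97) | bus: BusRd,Flush
[22] P1: load  L0 | P0:I, P1:S(94), P2:S(94) | bus: BusRd,Flush
[23] P2: load  L5 | P0:S(9), P1:I, P2:S(9) | bus: BusRd,Flush
[24] P2: load  L2 | P0:I, P1:S(71), P2:S(71) | bus: BusRd,Flush
[25] P0: store L3 := 55 | P0:M(55), P1:I, P2:I | bus: BusRdX
[26] P1: load  L0 | P0:I, P1:S(94), P2:S(94) | bus: none
[27] P0: store L6 := 79 | P0:M(79), P1:I, P2:I | bus: BusRdX
[28] P2: load  L2 | P0:I, P1:S(71), P2:S(71) | bus: none

memory[L2] = 71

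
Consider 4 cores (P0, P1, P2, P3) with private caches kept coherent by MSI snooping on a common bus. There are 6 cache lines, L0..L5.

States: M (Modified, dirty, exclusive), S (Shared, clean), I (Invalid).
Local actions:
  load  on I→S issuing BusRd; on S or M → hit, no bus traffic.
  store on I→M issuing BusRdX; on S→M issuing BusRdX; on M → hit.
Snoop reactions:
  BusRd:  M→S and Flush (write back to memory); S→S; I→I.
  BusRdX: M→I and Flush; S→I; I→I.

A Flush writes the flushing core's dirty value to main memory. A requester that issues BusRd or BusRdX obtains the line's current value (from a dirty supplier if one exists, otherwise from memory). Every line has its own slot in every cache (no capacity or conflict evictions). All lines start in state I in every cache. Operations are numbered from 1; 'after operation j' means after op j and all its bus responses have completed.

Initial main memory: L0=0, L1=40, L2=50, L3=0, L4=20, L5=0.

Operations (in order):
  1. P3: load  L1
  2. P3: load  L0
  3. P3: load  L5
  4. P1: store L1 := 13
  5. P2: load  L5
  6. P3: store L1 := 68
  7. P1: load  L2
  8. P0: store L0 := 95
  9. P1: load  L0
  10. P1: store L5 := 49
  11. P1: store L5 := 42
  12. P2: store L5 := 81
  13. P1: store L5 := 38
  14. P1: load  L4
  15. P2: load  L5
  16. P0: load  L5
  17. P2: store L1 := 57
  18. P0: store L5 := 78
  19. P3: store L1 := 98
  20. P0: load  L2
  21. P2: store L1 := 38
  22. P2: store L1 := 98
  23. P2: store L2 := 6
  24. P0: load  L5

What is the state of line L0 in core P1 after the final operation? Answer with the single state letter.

state = S

1. P3: load  L1  bus=[BusRd]  L1: P0=I P1=I P2=I P3=S  mem[L1]=40
2. P3: load  L0  bus=[BusRd]  L0: P0=I P1=I P2=I P3=S  mem[L0]=0
3. P3: load  L5  bus=[BusRd]  L5: P0=I P1=I P2=I P3=S  mem[L5]=0
4. P1: store L1 := 13  bus=[BusRdX]  L1: P0=I P1=M P2=I P3=I  mem[L1]=40
5. P2: load  L5  bus=[BusRd]  L5: P0=I P1=I P2=S P3=S  mem[L5]=0
6. P3: store L1 := 68  bus=[BusRdX,Flush]  L1: P0=I P1=I P2=I P3=M  mem[L1]=13
7. P1: load  L2  bus=[BusRd]  L2: P0=I P1=S P2=I P3=I  mem[L2]=50
8. P0: store L0 := 95  bus=[BusRdX]  L0: P0=M P1=I P2=I P3=I  mem[L0]=0
9. P1: load  L0  bus=[BusRd,Flush]  L0: P0=S P1=S P2=I P3=I  mem[L0]=95
10. P1: store L5 := 49  bus=[BusRdX]  L5: P0=I P1=M P2=I P3=I  mem[L5]=0
11. P1: store L5 := 42  bus=[-]  L5: P0=I P1=M P2=I P3=I  mem[L5]=0
12. P2: store L5 := 81  bus=[BusRdX,Flush]  L5: P0=I P1=I P2=M P3=I  mem[L5]=42
13. P1: store L5 := 38  bus=[BusRdX,Flush]  L5: P0=I P1=M P2=I P3=I  mem[L5]=81
14. P1: load  L4  bus=[BusRd]  L4: P0=I P1=S P2=I P3=I  mem[L4]=20
15. P2: load  L5  bus=[BusRd,Flush]  L5: P0=I P1=S P2=S P3=I  mem[L5]=38
16. P0: load  L5  bus=[BusRd]  L5: P0=S P1=S P2=S P3=I  mem[L5]=38
17. P2: store L1 := 57  bus=[BusRdX,Flush]  L1: P0=I P1=I P2=M P3=I  mem[L1]=68
18. P0: store L5 := 78  bus=[BusRdX]  L5: P0=M P1=I P2=I P3=I  mem[L5]=38
19. P3: store L1 := 98  bus=[BusRdX,Flush]  L1: P0=I P1=I P2=I P3=M  mem[L1]=57
20. P0: load  L2  bus=[BusRd]  L2: P0=S P1=S P2=I P3=I  mem[L2]=50
21. P2: store L1 := 38  bus=[BusRdX,Flush]  L1: P0=I P1=I P2=M P3=I  mem[L1]=98
22. P2: store L1 := 98  bus=[-]  L1: P0=I P1=I P2=M P3=I  mem[L1]=98
23. P2: store L2 := 6  bus=[BusRdX]  L2: P0=I P1=I P2=M P3=I  mem[L2]=50
24. P0: load  L5  bus=[-]  L5: P0=M P1=I P2=I P3=I  mem[L5]=38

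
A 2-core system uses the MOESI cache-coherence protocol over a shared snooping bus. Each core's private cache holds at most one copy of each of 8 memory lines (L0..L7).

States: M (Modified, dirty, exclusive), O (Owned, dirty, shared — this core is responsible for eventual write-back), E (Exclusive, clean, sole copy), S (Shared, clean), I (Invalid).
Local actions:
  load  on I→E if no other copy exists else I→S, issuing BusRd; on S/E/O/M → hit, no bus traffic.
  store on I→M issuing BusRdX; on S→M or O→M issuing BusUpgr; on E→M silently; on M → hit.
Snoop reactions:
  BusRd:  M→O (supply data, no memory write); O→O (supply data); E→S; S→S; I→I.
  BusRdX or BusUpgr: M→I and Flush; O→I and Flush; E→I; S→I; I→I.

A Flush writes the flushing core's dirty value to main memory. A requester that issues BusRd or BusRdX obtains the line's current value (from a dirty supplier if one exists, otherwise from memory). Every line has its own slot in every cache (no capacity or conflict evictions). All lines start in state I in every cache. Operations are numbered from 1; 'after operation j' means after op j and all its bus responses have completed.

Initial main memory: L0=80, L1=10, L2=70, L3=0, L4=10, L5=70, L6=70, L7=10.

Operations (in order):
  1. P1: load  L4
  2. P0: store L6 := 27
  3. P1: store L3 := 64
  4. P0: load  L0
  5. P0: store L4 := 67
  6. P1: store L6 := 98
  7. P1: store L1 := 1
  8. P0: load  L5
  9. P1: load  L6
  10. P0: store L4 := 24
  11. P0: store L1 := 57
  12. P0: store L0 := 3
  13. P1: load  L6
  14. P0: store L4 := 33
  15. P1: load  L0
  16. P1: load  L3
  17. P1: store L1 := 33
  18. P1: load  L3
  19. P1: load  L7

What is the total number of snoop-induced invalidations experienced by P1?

1. P1: load  L4  bus=[BusRd]  L4: P0=I P1=E  mem[L4]=10
2. P0: store L6 := 27  bus=[BusRdX]  L6: P0=M P1=I  mem[L6]=70
3. P1: store L3 := 64  bus=[BusRdX]  L3: P0=I P1=M  mem[L3]=0
4. P0: load  L0  bus=[BusRd]  L0: P0=E P1=I  mem[L0]=80
5. P0: store L4 := 67  bus=[BusRdX]  L4: P0=M P1=I  mem[L4]=10
6. P1: store L6 := 98  bus=[BusRdX,Flush]  L6: P0=I P1=M  mem[L6]=27
7. P1: store L1 := 1  bus=[BusRdX]  L1: P0=I P1=M  mem[L1]=10
8. P0: load  L5  bus=[BusRd]  L5: P0=E P1=I  mem[L5]=70
9. P1: load  L6  bus=[-]  L6: P0=I P1=M  mem[L6]=27
10. P0: store L4 := 24  bus=[-]  L4: P0=M P1=I  mem[L4]=10
11. P0: store L1 := 57  bus=[BusRdX,Flush]  L1: P0=M P1=I  mem[L1]=1
12. P0: store L0 := 3  bus=[-]  L0: P0=M P1=I  mem[L0]=80
13. P1: load  L6  bus=[-]  L6: P0=I P1=M  mem[L6]=27
14. P0: store L4 := 33  bus=[-]  L4: P0=M P1=I  mem[L4]=10
15. P1: load  L0  bus=[BusRd]  L0: P0=O P1=S  mem[L0]=80
16. P1: load  L3  bus=[-]  L3: P0=I P1=M  mem[L3]=0
17. P1: store L1 := 33  bus=[BusRdX,Flush]  L1: P0=I P1=M  mem[L1]=57
18. P1: load  L3  bus=[-]  L3: P0=I P1=M  mem[L3]=0
19. P1: load  L7  bus=[BusRd]  L7: P0=I P1=E  mem[L7]=10

invalidations = 2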